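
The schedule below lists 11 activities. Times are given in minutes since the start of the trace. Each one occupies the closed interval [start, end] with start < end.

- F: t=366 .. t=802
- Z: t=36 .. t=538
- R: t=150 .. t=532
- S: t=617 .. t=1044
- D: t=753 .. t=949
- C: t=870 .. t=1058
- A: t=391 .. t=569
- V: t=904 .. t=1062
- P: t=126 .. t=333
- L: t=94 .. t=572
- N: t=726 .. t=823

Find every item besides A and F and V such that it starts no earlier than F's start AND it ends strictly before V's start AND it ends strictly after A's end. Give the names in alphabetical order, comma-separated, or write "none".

Conditions: its start is no earlier than F's start (X.start >= t=366) AND its end is strictly before V's start (X.end < t=904) AND its end is strictly after A's end (X.end > t=569).
C: start t=870 >= t=366? ✓; end t=1058 < t=904? ✗; end t=1058 > t=569? ✓ → no.
D: start t=753 >= t=366? ✓; end t=949 < t=904? ✗; end t=949 > t=569? ✓ → no.
L: start t=94 >= t=366? ✗; end t=572 < t=904? ✓; end t=572 > t=569? ✓ → no.
N: start t=726 >= t=366? ✓; end t=823 < t=904? ✓; end t=823 > t=569? ✓ → yes.
P: start t=126 >= t=366? ✗; end t=333 < t=904? ✓; end t=333 > t=569? ✗ → no.
R: start t=150 >= t=366? ✗; end t=532 < t=904? ✓; end t=532 > t=569? ✗ → no.
S: start t=617 >= t=366? ✓; end t=1044 < t=904? ✗; end t=1044 > t=569? ✓ → no.
Z: start t=36 >= t=366? ✗; end t=538 < t=904? ✓; end t=538 > t=569? ✗ → no.
Result: N.

N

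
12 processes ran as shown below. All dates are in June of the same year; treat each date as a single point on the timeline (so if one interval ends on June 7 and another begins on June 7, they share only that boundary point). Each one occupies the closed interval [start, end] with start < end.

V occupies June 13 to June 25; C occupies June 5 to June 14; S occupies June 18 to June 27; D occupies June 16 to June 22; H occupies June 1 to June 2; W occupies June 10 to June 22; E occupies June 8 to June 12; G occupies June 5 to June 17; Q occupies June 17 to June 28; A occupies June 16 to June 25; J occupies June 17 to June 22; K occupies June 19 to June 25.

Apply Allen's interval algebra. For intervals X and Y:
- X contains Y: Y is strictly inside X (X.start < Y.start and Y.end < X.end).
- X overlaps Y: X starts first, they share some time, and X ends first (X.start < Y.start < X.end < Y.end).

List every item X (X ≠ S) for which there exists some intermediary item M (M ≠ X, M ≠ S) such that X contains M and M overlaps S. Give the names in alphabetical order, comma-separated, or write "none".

Target S = [June 18, June 27].
Intermediaries M with M overlaps S: A, D, J, V, W.
Via A — items with X contains A: none.
Via D — items with X contains D: V.
Via J — items with X contains J: A, V.
Via V — items with X contains V: none.
Via W — items with X contains W: none.
Union: A, V.

A, V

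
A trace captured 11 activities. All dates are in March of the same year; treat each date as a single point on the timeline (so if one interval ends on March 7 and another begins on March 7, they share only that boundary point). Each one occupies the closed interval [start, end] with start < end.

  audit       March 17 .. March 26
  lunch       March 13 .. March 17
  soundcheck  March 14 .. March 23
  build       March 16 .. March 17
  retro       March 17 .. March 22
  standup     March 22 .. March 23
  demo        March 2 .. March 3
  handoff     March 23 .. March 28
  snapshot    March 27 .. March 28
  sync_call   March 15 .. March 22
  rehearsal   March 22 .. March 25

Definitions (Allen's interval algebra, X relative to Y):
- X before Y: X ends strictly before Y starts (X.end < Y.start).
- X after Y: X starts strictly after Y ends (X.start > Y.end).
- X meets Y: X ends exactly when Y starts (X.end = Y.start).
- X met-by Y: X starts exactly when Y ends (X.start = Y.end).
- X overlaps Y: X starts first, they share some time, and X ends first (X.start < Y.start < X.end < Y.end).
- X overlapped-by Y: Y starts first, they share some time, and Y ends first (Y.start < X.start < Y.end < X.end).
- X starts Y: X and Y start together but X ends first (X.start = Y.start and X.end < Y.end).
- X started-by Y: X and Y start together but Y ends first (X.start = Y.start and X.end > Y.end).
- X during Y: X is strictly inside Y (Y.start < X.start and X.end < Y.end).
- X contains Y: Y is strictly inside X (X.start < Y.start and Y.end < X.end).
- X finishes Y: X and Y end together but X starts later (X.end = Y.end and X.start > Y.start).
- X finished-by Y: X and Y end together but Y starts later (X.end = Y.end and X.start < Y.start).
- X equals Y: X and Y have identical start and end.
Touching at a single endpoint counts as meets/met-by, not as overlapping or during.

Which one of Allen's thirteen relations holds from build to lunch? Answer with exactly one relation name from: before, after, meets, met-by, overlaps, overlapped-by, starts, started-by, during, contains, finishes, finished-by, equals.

build = [March 16, March 17]; lunch = [March 13, March 17].
Compare endpoints: build.start > lunch.start, build.start < lunch.end, build.end > lunch.start, build.end = lunch.end.
That pattern is 'finishes'.

finishes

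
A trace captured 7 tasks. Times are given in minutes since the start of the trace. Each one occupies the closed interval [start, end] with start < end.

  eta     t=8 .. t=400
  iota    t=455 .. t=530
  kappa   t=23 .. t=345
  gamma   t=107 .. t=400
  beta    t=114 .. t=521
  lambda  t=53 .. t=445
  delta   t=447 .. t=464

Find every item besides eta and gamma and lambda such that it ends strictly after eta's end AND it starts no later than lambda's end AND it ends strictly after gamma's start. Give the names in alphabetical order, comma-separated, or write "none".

beta

Conditions: its end is strictly after eta's end (X.end > t=400) AND its start is no later than lambda's end (X.start <= t=445) AND its end is strictly after gamma's start (X.end > t=107).
beta: end t=521 > t=400? ✓; start t=114 <= t=445? ✓; end t=521 > t=107? ✓ → yes.
delta: end t=464 > t=400? ✓; start t=447 <= t=445? ✗; end t=464 > t=107? ✓ → no.
iota: end t=530 > t=400? ✓; start t=455 <= t=445? ✗; end t=530 > t=107? ✓ → no.
kappa: end t=345 > t=400? ✗; start t=23 <= t=445? ✓; end t=345 > t=107? ✓ → no.
Result: beta.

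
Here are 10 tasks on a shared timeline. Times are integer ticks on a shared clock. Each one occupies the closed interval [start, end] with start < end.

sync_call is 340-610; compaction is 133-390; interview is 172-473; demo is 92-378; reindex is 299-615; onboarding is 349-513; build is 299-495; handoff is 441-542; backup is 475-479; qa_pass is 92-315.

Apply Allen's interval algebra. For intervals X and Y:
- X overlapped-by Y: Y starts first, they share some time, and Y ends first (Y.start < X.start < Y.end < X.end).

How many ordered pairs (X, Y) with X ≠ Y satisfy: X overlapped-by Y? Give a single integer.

24

Checking all 90 ordered pairs for relation 'overlapped-by'; matching pairs in alphabetical order:
(build, compaction): build overlapped-by compaction ✓
(build, demo): build overlapped-by demo ✓
(build, interview): build overlapped-by interview ✓
(build, qa_pass): build overlapped-by qa_pass ✓
(compaction, demo): compaction overlapped-by demo ✓
(compaction, qa_pass): compaction overlapped-by qa_pass ✓
(handoff, build): handoff overlapped-by build ✓
(handoff, interview): handoff overlapped-by interview ✓
(handoff, onboarding): handoff overlapped-by onboarding ✓
(interview, compaction): interview overlapped-by compaction ✓
(interview, demo): interview overlapped-by demo ✓
(interview, qa_pass): interview overlapped-by qa_pass ✓
(onboarding, build): onboarding overlapped-by build ✓
(onboarding, compaction): onboarding overlapped-by compaction ✓
(onboarding, demo): onboarding overlapped-by demo ✓
(onboarding, interview): onboarding overlapped-by interview ✓
(reindex, compaction): reindex overlapped-by compaction ✓
(reindex, demo): reindex overlapped-by demo ✓
(reindex, interview): reindex overlapped-by interview ✓
(reindex, qa_pass): reindex overlapped-by qa_pass ✓
(sync_call, build): sync_call overlapped-by build ✓
(sync_call, compaction): sync_call overlapped-by compaction ✓
(sync_call, demo): sync_call overlapped-by demo ✓
(sync_call, interview): sync_call overlapped-by interview ✓
Count: 24.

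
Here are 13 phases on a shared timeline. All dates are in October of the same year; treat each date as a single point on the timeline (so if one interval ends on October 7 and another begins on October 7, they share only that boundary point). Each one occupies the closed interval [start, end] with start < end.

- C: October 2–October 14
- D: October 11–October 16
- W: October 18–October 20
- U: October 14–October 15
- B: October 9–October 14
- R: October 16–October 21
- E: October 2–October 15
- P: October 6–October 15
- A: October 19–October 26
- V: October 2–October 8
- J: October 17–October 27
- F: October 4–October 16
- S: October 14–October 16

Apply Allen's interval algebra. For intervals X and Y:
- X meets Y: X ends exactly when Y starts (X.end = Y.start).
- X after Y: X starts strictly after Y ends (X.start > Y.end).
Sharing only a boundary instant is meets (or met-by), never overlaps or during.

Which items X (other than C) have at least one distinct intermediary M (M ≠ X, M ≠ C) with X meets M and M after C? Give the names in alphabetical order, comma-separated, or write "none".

D, F, S

Target C = [October 2, October 14].
Intermediaries M with M after C: A, J, R, W.
Via A — items with X meets A: none.
Via J — items with X meets J: none.
Via R — items with X meets R: D, F, S.
Via W — items with X meets W: none.
Union: D, F, S.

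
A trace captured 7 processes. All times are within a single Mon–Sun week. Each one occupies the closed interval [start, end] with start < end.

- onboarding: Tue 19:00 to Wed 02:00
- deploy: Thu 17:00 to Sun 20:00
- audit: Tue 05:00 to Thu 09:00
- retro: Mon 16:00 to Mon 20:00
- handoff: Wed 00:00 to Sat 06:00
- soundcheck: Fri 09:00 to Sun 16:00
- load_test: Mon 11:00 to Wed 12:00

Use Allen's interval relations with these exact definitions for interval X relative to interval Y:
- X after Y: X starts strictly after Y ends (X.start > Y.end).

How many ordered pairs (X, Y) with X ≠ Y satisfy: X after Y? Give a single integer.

11

Checking all 42 ordered pairs for relation 'after'; matching pairs in alphabetical order:
(audit, retro): audit after retro ✓
(deploy, audit): deploy after audit ✓
(deploy, load_test): deploy after load_test ✓
(deploy, onboarding): deploy after onboarding ✓
(deploy, retro): deploy after retro ✓
(handoff, retro): handoff after retro ✓
(onboarding, retro): onboarding after retro ✓
(soundcheck, audit): soundcheck after audit ✓
(soundcheck, load_test): soundcheck after load_test ✓
(soundcheck, onboarding): soundcheck after onboarding ✓
(soundcheck, retro): soundcheck after retro ✓
Count: 11.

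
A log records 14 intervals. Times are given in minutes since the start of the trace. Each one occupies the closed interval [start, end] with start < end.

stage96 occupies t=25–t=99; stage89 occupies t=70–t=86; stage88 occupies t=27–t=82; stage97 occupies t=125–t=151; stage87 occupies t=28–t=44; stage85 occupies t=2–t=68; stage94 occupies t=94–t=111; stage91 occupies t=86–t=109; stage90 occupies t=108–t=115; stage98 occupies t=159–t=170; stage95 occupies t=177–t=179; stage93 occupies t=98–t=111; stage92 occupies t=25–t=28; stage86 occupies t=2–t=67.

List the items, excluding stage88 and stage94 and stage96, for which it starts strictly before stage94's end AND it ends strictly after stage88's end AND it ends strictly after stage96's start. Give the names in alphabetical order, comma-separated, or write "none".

stage89, stage90, stage91, stage93

Conditions: its start is strictly before stage94's end (X.start < t=111) AND its end is strictly after stage88's end (X.end > t=82) AND its end is strictly after stage96's start (X.end > t=25).
stage85: start t=2 < t=111? ✓; end t=68 > t=82? ✗; end t=68 > t=25? ✓ → no.
stage86: start t=2 < t=111? ✓; end t=67 > t=82? ✗; end t=67 > t=25? ✓ → no.
stage87: start t=28 < t=111? ✓; end t=44 > t=82? ✗; end t=44 > t=25? ✓ → no.
stage89: start t=70 < t=111? ✓; end t=86 > t=82? ✓; end t=86 > t=25? ✓ → yes.
stage90: start t=108 < t=111? ✓; end t=115 > t=82? ✓; end t=115 > t=25? ✓ → yes.
stage91: start t=86 < t=111? ✓; end t=109 > t=82? ✓; end t=109 > t=25? ✓ → yes.
stage92: start t=25 < t=111? ✓; end t=28 > t=82? ✗; end t=28 > t=25? ✓ → no.
stage93: start t=98 < t=111? ✓; end t=111 > t=82? ✓; end t=111 > t=25? ✓ → yes.
stage95: start t=177 < t=111? ✗; end t=179 > t=82? ✓; end t=179 > t=25? ✓ → no.
stage97: start t=125 < t=111? ✗; end t=151 > t=82? ✓; end t=151 > t=25? ✓ → no.
stage98: start t=159 < t=111? ✗; end t=170 > t=82? ✓; end t=170 > t=25? ✓ → no.
Result: stage89, stage90, stage91, stage93.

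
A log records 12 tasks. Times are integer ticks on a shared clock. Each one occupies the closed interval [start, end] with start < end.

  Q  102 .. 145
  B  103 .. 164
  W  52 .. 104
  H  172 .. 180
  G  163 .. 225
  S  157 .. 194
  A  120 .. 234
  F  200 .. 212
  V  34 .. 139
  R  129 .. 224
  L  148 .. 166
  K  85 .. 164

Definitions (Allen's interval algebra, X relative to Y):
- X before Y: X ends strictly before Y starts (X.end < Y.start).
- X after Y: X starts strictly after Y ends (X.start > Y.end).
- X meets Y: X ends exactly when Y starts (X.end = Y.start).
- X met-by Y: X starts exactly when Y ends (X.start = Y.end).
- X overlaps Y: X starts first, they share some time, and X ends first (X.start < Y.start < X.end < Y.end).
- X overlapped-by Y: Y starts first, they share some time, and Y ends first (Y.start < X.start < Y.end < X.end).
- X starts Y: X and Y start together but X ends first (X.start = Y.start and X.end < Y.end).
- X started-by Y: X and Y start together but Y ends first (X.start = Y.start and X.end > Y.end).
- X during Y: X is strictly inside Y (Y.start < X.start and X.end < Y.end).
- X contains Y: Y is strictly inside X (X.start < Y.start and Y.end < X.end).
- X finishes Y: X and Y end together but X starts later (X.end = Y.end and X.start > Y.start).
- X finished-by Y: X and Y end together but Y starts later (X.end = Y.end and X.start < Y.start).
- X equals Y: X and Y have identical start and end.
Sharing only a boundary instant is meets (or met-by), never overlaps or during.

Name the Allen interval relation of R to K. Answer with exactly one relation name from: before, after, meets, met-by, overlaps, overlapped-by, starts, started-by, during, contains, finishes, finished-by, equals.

overlapped-by

R = [129, 224]; K = [85, 164].
Compare endpoints: R.start > K.start, R.start < K.end, R.end > K.start, R.end > K.end.
That pattern is 'overlapped-by'.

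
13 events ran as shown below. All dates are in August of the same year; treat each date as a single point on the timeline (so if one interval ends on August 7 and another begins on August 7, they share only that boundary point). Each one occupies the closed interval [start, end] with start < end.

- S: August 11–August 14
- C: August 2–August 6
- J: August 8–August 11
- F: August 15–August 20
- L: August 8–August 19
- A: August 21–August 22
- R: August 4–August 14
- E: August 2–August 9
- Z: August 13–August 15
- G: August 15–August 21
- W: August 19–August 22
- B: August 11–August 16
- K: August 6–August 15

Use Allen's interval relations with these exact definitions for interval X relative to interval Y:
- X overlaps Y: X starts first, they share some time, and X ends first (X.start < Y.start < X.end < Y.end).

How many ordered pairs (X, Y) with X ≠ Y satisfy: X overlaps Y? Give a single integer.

Checking all 156 ordered pairs for relation 'overlaps'; matching pairs in alphabetical order:
(B, F): B overlaps F ✓
(B, G): B overlaps G ✓
(C, R): C overlaps R ✓
(E, J): E overlaps J ✓
(E, K): E overlaps K ✓
(E, L): E overlaps L ✓
(E, R): E overlaps R ✓
(F, W): F overlaps W ✓
(G, W): G overlaps W ✓
(K, B): K overlaps B ✓
(K, L): K overlaps L ✓
(L, F): L overlaps F ✓
(L, G): L overlaps G ✓
(R, B): R overlaps B ✓
(R, K): R overlaps K ✓
(R, L): R overlaps L ✓
(R, Z): R overlaps Z ✓
(S, Z): S overlaps Z ✓
Count: 18.

18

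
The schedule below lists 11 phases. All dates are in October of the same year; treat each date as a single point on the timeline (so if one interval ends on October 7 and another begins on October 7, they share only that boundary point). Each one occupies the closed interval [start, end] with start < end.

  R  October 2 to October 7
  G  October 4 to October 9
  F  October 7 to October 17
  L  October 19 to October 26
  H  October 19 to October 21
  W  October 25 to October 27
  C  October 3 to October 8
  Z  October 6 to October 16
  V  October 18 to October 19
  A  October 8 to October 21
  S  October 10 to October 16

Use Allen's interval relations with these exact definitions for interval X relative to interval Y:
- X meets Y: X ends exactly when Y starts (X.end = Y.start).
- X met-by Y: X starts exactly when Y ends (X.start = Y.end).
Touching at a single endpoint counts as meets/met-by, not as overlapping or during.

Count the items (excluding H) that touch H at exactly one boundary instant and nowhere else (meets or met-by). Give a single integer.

Target H = [October 19, October 21].
A [October 8, October 21] → finished-by → no.
C [October 3, October 8] → before → no.
F [October 7, October 17] → before → no.
G [October 4, October 9] → before → no.
L [October 19, October 26] → started-by → no.
R [October 2, October 7] → before → no.
S [October 10, October 16] → before → no.
V [October 18, October 19] → meets → counts.
W [October 25, October 27] → after → no.
Z [October 6, October 16] → before → no.
Total: 1.

1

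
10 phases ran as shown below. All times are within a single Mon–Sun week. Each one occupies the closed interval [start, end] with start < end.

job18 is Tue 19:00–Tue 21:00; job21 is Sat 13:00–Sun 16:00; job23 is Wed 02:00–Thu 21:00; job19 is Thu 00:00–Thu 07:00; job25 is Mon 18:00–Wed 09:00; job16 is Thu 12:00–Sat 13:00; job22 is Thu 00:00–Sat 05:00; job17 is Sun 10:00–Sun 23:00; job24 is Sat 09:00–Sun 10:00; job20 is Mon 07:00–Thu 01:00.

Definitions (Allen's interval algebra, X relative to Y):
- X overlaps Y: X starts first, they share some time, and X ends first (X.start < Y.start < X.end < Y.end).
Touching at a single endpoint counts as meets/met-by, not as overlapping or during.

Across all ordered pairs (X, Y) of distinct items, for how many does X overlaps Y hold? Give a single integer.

Checking all 90 ordered pairs for relation 'overlaps'; matching pairs in alphabetical order:
(job16, job24): job16 overlaps job24 ✓
(job20, job19): job20 overlaps job19 ✓
(job20, job22): job20 overlaps job22 ✓
(job20, job23): job20 overlaps job23 ✓
(job21, job17): job21 overlaps job17 ✓
(job22, job16): job22 overlaps job16 ✓
(job23, job16): job23 overlaps job16 ✓
(job23, job22): job23 overlaps job22 ✓
(job24, job21): job24 overlaps job21 ✓
(job25, job23): job25 overlaps job23 ✓
Count: 10.

10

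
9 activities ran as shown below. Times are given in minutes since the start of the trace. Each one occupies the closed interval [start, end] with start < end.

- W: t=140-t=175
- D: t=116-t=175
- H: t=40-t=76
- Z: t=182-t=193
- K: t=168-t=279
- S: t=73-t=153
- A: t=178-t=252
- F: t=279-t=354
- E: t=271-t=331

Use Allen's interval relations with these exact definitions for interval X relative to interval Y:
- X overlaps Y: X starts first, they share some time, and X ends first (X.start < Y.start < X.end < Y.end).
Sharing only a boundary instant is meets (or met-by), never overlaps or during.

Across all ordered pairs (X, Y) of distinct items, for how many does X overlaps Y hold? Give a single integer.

Checking all 72 ordered pairs for relation 'overlaps'; matching pairs in alphabetical order:
(D, K): D overlaps K ✓
(E, F): E overlaps F ✓
(H, S): H overlaps S ✓
(K, E): K overlaps E ✓
(S, D): S overlaps D ✓
(S, W): S overlaps W ✓
(W, K): W overlaps K ✓
Count: 7.

7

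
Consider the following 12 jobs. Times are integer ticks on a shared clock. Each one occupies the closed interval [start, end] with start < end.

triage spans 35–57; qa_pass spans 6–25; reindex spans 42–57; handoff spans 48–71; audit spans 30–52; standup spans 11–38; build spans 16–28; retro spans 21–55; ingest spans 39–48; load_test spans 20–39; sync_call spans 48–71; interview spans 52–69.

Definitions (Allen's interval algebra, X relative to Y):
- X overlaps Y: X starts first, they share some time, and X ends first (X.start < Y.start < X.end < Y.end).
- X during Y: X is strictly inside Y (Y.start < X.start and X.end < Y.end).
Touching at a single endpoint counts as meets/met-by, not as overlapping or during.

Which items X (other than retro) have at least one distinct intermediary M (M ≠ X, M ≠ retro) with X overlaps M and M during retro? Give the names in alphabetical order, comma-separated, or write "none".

load_test, standup

Target retro = [21, 55].
Intermediaries M with M during retro: audit, ingest.
Via audit — items with X overlaps audit: load_test, standup.
Via ingest — items with X overlaps ingest: none.
Union: load_test, standup.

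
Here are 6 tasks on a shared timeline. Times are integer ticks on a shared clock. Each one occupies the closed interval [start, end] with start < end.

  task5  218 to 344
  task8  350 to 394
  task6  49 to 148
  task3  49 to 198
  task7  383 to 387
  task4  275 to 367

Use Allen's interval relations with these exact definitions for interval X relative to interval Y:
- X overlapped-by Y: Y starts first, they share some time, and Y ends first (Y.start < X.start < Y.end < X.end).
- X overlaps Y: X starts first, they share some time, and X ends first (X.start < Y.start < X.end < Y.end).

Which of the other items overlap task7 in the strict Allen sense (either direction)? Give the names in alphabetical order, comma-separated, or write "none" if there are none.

none

Target task7 = [383, 387].
task3 [49, 198] → before → no.
task4 [275, 367] → before → no.
task5 [218, 344] → before → no.
task6 [49, 148] → before → no.
task8 [350, 394] → contains → no.
Result: none.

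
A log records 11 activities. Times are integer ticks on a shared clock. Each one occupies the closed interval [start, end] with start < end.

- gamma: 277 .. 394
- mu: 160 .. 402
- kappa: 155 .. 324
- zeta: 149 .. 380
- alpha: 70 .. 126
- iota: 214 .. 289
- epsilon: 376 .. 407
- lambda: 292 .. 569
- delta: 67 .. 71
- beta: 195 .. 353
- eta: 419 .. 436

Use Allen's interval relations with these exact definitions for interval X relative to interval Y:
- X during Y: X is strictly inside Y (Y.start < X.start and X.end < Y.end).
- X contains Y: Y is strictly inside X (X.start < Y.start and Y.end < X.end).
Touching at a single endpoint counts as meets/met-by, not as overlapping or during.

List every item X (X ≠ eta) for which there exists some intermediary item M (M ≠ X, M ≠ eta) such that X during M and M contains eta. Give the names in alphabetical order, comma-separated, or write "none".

epsilon

Target eta = [419, 436].
Intermediaries M with M contains eta: lambda.
Via lambda — items with X during lambda: epsilon.
Union: epsilon.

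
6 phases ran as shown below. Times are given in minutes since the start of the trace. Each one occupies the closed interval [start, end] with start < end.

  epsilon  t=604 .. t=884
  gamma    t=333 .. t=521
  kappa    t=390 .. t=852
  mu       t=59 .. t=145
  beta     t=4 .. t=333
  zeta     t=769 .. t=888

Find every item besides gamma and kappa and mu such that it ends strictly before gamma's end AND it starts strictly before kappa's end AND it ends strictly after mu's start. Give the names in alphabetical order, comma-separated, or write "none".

beta

Conditions: its end is strictly before gamma's end (X.end < t=521) AND its start is strictly before kappa's end (X.start < t=852) AND its end is strictly after mu's start (X.end > t=59).
beta: end t=333 < t=521? ✓; start t=4 < t=852? ✓; end t=333 > t=59? ✓ → yes.
epsilon: end t=884 < t=521? ✗; start t=604 < t=852? ✓; end t=884 > t=59? ✓ → no.
zeta: end t=888 < t=521? ✗; start t=769 < t=852? ✓; end t=888 > t=59? ✓ → no.
Result: beta.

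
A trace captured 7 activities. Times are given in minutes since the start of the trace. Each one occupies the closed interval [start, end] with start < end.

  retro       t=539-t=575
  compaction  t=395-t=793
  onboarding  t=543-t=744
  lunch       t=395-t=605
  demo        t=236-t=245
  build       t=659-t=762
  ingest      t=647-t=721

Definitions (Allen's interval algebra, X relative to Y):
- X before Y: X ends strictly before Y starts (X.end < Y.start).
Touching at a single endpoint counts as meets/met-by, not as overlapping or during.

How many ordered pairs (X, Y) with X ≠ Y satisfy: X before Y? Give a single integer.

Checking all 42 ordered pairs for relation 'before'; matching pairs in alphabetical order:
(demo, build): demo before build ✓
(demo, compaction): demo before compaction ✓
(demo, ingest): demo before ingest ✓
(demo, lunch): demo before lunch ✓
(demo, onboarding): demo before onboarding ✓
(demo, retro): demo before retro ✓
(lunch, build): lunch before build ✓
(lunch, ingest): lunch before ingest ✓
(retro, build): retro before build ✓
(retro, ingest): retro before ingest ✓
Count: 10.

10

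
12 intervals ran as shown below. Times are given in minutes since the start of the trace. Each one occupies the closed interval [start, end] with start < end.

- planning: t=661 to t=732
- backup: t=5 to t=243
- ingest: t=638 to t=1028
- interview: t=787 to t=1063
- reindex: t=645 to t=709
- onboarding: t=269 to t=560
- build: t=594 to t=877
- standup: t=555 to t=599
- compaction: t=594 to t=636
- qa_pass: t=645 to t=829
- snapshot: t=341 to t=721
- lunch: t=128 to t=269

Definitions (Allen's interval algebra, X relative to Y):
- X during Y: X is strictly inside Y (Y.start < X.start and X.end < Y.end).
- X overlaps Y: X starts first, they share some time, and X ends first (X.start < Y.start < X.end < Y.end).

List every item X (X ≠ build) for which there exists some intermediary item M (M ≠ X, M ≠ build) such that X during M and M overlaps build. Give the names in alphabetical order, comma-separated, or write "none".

Target build = [t=594, t=877].
Intermediaries M with M overlaps build: snapshot, standup.
Via snapshot — items with X during snapshot: compaction, reindex, standup.
Via standup — items with X during standup: none.
Union: compaction, reindex, standup.

compaction, reindex, standup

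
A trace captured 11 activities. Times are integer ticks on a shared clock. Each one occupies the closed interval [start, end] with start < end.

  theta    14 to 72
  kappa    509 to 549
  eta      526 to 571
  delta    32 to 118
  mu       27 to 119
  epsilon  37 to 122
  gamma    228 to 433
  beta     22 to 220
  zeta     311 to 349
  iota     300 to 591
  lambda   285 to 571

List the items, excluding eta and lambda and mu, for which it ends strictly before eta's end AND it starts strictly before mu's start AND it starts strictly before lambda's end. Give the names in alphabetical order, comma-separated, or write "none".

Conditions: its end is strictly before eta's end (X.end < 571) AND its start is strictly before mu's start (X.start < 27) AND its start is strictly before lambda's end (X.start < 571).
beta: end 220 < 571? ✓; start 22 < 27? ✓; start 22 < 571? ✓ → yes.
delta: end 118 < 571? ✓; start 32 < 27? ✗; start 32 < 571? ✓ → no.
epsilon: end 122 < 571? ✓; start 37 < 27? ✗; start 37 < 571? ✓ → no.
gamma: end 433 < 571? ✓; start 228 < 27? ✗; start 228 < 571? ✓ → no.
iota: end 591 < 571? ✗; start 300 < 27? ✗; start 300 < 571? ✓ → no.
kappa: end 549 < 571? ✓; start 509 < 27? ✗; start 509 < 571? ✓ → no.
theta: end 72 < 571? ✓; start 14 < 27? ✓; start 14 < 571? ✓ → yes.
zeta: end 349 < 571? ✓; start 311 < 27? ✗; start 311 < 571? ✓ → no.
Result: beta, theta.

beta, theta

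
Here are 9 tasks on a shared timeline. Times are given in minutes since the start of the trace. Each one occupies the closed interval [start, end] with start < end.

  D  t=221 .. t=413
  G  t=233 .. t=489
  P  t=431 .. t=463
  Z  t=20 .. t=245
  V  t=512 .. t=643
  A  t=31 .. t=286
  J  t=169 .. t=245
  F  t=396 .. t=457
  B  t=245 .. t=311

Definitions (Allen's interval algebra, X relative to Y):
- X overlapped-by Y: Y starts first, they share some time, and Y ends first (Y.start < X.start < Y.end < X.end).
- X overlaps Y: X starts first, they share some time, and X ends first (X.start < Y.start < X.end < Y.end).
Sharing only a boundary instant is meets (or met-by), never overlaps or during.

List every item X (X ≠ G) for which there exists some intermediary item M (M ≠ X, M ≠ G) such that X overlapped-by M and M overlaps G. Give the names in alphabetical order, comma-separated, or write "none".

Target G = [t=233, t=489].
Intermediaries M with M overlaps G: A, D, J, Z.
Via A — items with X overlapped-by A: B, D.
Via D — items with X overlapped-by D: F.
Via J — items with X overlapped-by J: D.
Via Z — items with X overlapped-by Z: A, D.
Union: A, B, D, F.

A, B, D, F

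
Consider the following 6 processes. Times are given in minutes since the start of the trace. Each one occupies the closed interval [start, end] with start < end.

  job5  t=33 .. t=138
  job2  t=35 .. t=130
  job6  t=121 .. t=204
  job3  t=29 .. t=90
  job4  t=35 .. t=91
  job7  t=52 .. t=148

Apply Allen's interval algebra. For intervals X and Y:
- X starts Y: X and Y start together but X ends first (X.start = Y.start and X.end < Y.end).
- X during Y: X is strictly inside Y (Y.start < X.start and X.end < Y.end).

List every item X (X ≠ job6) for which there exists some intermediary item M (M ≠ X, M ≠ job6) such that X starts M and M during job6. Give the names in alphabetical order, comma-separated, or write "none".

Target job6 = [t=121, t=204].
Intermediaries M with M during job6: none.
Union: none.

none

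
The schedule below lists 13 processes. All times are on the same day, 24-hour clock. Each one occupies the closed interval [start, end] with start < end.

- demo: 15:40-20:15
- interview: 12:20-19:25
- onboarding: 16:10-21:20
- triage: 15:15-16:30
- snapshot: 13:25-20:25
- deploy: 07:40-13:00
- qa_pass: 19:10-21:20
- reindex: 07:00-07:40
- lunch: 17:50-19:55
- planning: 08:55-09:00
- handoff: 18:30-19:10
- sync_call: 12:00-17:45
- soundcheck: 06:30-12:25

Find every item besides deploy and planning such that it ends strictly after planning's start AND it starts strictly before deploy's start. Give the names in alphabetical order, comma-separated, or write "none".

soundcheck

Conditions: its end is strictly after planning's start (X.end > 08:55) AND its start is strictly before deploy's start (X.start < 07:40).
demo: end 20:15 > 08:55? ✓; start 15:40 < 07:40? ✗ → no.
handoff: end 19:10 > 08:55? ✓; start 18:30 < 07:40? ✗ → no.
interview: end 19:25 > 08:55? ✓; start 12:20 < 07:40? ✗ → no.
lunch: end 19:55 > 08:55? ✓; start 17:50 < 07:40? ✗ → no.
onboarding: end 21:20 > 08:55? ✓; start 16:10 < 07:40? ✗ → no.
qa_pass: end 21:20 > 08:55? ✓; start 19:10 < 07:40? ✗ → no.
reindex: end 07:40 > 08:55? ✗; start 07:00 < 07:40? ✓ → no.
snapshot: end 20:25 > 08:55? ✓; start 13:25 < 07:40? ✗ → no.
soundcheck: end 12:25 > 08:55? ✓; start 06:30 < 07:40? ✓ → yes.
sync_call: end 17:45 > 08:55? ✓; start 12:00 < 07:40? ✗ → no.
triage: end 16:30 > 08:55? ✓; start 15:15 < 07:40? ✗ → no.
Result: soundcheck.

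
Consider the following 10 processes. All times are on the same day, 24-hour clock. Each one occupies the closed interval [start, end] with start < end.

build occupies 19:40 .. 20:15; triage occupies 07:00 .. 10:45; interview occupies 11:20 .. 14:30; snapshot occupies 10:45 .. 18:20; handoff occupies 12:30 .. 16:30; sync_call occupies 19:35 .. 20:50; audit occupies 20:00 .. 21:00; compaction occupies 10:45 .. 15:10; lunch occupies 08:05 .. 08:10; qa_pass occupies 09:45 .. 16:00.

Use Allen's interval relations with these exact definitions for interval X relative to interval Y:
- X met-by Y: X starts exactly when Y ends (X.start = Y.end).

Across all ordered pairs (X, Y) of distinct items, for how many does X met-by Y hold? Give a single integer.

2

Checking all 90 ordered pairs for relation 'met-by'; matching pairs in alphabetical order:
(compaction, triage): compaction met-by triage ✓
(snapshot, triage): snapshot met-by triage ✓
Count: 2.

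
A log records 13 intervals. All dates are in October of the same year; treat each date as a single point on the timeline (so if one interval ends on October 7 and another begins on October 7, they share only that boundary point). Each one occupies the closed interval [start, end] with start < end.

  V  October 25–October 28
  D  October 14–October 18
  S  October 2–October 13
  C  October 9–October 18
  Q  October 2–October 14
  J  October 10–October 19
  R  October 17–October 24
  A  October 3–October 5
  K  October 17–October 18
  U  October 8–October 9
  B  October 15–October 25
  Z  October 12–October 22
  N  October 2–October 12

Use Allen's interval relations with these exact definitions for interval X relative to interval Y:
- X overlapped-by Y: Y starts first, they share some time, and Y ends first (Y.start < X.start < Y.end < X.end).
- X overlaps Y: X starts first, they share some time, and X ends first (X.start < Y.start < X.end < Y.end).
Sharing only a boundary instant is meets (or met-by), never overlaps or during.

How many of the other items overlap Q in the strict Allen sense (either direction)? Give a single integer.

Target Q = [October 2, October 14].
A [October 3, October 5] → during → no.
B [October 15, October 25] → after → no.
C [October 9, October 18] → overlapped-by → counts.
D [October 14, October 18] → met-by → no.
J [October 10, October 19] → overlapped-by → counts.
K [October 17, October 18] → after → no.
N [October 2, October 12] → starts → no.
R [October 17, October 24] → after → no.
S [October 2, October 13] → starts → no.
U [October 8, October 9] → during → no.
V [October 25, October 28] → after → no.
Z [October 12, October 22] → overlapped-by → counts.
Total: 3.

3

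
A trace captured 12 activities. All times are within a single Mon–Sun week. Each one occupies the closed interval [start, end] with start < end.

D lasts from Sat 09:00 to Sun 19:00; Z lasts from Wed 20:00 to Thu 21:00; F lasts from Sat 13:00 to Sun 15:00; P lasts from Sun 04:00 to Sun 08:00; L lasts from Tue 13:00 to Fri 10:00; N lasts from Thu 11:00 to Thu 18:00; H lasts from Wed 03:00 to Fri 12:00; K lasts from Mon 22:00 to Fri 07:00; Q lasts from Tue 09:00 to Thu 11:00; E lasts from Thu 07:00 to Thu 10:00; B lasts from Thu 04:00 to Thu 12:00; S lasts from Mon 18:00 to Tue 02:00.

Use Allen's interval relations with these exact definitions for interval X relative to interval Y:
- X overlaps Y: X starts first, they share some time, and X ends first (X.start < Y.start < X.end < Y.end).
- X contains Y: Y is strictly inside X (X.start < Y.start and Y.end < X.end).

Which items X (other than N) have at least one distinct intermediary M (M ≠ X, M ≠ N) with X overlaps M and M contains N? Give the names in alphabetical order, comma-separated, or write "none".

K, L, Q, S

Target N = [Thu 11:00, Thu 18:00].
Intermediaries M with M contains N: H, K, L, Z.
Via H — items with X overlaps H: K, L, Q.
Via K — items with X overlaps K: S.
Via L — items with X overlaps L: K, Q.
Via Z — items with X overlaps Z: Q.
Union: K, L, Q, S.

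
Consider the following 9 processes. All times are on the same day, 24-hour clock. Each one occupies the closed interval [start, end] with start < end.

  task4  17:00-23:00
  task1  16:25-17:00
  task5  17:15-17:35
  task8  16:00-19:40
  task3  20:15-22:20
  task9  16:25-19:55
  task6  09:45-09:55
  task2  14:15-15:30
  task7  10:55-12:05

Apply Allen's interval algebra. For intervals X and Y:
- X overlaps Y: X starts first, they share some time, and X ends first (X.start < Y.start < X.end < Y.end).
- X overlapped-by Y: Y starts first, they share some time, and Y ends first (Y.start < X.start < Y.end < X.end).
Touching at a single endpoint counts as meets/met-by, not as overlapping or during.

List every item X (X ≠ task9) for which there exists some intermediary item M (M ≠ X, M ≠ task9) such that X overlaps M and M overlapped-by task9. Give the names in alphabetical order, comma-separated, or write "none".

Target task9 = [16:25, 19:55].
Intermediaries M with M overlapped-by task9: task4.
Via task4 — items with X overlaps task4: task8.
Union: task8.

task8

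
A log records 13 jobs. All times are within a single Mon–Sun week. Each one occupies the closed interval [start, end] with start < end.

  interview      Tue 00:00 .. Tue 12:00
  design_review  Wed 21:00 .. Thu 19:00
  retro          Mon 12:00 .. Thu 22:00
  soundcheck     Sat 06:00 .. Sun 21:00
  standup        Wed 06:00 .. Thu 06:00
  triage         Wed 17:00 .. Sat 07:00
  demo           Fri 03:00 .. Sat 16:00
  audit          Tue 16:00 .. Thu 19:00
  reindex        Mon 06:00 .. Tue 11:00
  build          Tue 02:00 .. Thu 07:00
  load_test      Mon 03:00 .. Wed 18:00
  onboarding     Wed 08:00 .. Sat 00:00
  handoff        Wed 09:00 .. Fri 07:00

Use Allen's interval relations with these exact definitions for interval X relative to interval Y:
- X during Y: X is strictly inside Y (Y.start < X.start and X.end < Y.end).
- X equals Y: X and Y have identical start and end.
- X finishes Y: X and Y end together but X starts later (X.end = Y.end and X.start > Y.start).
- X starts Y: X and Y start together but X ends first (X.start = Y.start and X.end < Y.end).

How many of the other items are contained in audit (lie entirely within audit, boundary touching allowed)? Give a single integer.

Target audit = [Tue 16:00, Thu 19:00].
build [Tue 02:00, Thu 07:00] → overlaps → no.
demo [Fri 03:00, Sat 16:00] → after → no.
design_review [Wed 21:00, Thu 19:00] → finishes → counts.
handoff [Wed 09:00, Fri 07:00] → overlapped-by → no.
interview [Tue 00:00, Tue 12:00] → before → no.
load_test [Mon 03:00, Wed 18:00] → overlaps → no.
onboarding [Wed 08:00, Sat 00:00] → overlapped-by → no.
reindex [Mon 06:00, Tue 11:00] → before → no.
retro [Mon 12:00, Thu 22:00] → contains → no.
soundcheck [Sat 06:00, Sun 21:00] → after → no.
standup [Wed 06:00, Thu 06:00] → during → counts.
triage [Wed 17:00, Sat 07:00] → overlapped-by → no.
Total: 2.

2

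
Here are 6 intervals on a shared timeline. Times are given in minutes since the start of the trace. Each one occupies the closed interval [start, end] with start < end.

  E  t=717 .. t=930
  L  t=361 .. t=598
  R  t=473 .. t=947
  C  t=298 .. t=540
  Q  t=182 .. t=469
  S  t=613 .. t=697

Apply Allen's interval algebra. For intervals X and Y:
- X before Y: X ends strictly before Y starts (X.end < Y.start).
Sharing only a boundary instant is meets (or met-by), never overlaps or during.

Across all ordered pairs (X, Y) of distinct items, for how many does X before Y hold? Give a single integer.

Checking all 30 ordered pairs for relation 'before'; matching pairs in alphabetical order:
(C, E): C before E ✓
(C, S): C before S ✓
(L, E): L before E ✓
(L, S): L before S ✓
(Q, E): Q before E ✓
(Q, R): Q before R ✓
(Q, S): Q before S ✓
(S, E): S before E ✓
Count: 8.

8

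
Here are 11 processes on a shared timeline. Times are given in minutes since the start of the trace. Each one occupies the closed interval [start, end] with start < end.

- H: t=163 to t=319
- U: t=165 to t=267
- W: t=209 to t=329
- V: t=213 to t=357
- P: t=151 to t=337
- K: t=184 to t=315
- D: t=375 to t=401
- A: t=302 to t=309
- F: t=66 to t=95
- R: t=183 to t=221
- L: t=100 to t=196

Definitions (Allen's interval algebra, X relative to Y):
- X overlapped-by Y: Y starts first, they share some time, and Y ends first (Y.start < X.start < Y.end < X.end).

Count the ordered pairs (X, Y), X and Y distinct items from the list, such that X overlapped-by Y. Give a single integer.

Checking all 110 ordered pairs for relation 'overlapped-by'; matching pairs in alphabetical order:
(H, L): H overlapped-by L ✓
(K, L): K overlapped-by L ✓
(K, R): K overlapped-by R ✓
(K, U): K overlapped-by U ✓
(P, L): P overlapped-by L ✓
(R, L): R overlapped-by L ✓
(U, L): U overlapped-by L ✓
(V, H): V overlapped-by H ✓
(V, K): V overlapped-by K ✓
(V, P): V overlapped-by P ✓
(V, R): V overlapped-by R ✓
(V, U): V overlapped-by U ✓
(V, W): V overlapped-by W ✓
(W, H): W overlapped-by H ✓
(W, K): W overlapped-by K ✓
(W, R): W overlapped-by R ✓
(W, U): W overlapped-by U ✓
Count: 17.

17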